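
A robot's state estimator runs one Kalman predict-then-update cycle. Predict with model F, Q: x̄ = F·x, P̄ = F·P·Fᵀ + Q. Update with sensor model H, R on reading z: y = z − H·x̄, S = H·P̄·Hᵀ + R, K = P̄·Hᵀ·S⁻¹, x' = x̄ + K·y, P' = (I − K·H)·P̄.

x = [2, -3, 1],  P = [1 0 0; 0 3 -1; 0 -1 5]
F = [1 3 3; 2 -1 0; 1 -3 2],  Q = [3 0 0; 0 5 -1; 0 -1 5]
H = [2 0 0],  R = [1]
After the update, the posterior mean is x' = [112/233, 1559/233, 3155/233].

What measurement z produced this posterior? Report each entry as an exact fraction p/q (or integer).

x̄ = F·x = [-4, 7, 13]
P̄ = F·P·Fᵀ + Q = [58 -4 7; -4 12 12; 7 12 65]
S = H·P̄·Hᵀ + R = [233]
K = P̄·Hᵀ·S⁻¹ = [116/233; -8/233; 14/233]
x' − x̄ = [1044/233, -72/233, 126/233] = K·y
y = (KᵀK)⁻¹·Kᵀ·(x' − x̄) = [9]
z = y + H·x̄ = [9] + [-8] = [1]

z = [1]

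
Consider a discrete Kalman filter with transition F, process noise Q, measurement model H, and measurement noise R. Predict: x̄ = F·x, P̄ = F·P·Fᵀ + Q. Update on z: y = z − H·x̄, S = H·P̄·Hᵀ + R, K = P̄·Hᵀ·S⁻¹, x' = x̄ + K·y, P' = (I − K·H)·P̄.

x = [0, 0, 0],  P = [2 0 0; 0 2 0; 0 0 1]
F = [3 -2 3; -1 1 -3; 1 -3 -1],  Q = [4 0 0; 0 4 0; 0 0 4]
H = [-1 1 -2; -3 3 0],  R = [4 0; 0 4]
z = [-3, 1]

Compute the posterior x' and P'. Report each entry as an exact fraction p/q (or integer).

x̄ = F·x = [0, 0, 0]
P̄ = F·P·Fᵀ + Q = [39 -19 15; -19 17 -5; 15 -5 25]
y = z − H·x̄ = [-3, 1]
S = H·P̄·Hᵀ + R = [278 402; 402 850]
K = P̄·Hᵀ·S⁻¹ = [-1213/18674 -3249/18674; -1079/18674 2883/18674; -8845/18674 2865/18674]
x' = x̄ + K·y = [195/9337, 3060/9337, 14700/9337]
P' = (I − K·H)·P̄ = [28108/9337 25942/9337 130/9337; 25942/9337 27864/9337 2040/9337; 130/9337 2040/9337 9800/9337]

x' = [195/9337, 3060/9337, 14700/9337]
P' = [28108/9337 25942/9337 130/9337; 25942/9337 27864/9337 2040/9337; 130/9337 2040/9337 9800/9337]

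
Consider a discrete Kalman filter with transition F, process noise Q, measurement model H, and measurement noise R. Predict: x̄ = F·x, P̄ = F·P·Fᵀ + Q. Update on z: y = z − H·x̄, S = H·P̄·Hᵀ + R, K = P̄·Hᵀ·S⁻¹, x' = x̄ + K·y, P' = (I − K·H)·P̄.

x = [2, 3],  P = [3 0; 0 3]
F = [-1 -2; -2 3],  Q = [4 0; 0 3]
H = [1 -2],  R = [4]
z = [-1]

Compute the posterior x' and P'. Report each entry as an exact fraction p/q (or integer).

x̄ = F·x = [-8, 5]
P̄ = F·P·Fᵀ + Q = [19 -12; -12 42]
y = z − H·x̄ = [17]
S = H·P̄·Hᵀ + R = [239]
K = P̄·Hᵀ·S⁻¹ = [43/239; -96/239]
x' = x̄ + K·y = [-1181/239, -437/239]
P' = (I − K·H)·P̄ = [2692/239 1260/239; 1260/239 822/239]

x' = [-1181/239, -437/239]
P' = [2692/239 1260/239; 1260/239 822/239]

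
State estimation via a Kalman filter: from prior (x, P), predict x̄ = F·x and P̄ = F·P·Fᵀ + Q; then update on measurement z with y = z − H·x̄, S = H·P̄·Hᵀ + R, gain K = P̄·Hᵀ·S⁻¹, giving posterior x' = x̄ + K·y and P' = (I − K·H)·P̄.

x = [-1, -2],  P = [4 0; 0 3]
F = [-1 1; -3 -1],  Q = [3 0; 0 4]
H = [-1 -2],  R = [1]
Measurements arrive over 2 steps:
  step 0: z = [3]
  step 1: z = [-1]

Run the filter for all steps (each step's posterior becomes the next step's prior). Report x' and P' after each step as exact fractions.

step 0: x' = [-185/73, -15/73], P' = [1406/219 -689/219; -689/219 392/219]
step 1: x' = [-30743/21340, 1333/1067], P' = [194441/64020 -4505/3201; -4505/3201 2872/3201]

step 0: x̄ = F·x = [-1, 5]
step 0: P̄ = F·P·Fᵀ + Q = [10 9; 9 43]
step 0: y = z − H·x̄ = [12]
step 0: S = H·P̄·Hᵀ + R = [219]
step 0: K = P̄·Hᵀ·S⁻¹ = [-28/219; -95/219]
step 0: x' = x̄ + K·y = [-185/73, -15/73]
step 0: P' = (I − K·H)·P̄ = [1406/219 -689/219; -689/219 392/219]
step 1: x̄ = F·x = [170/73, 570/73]
step 1: P̄ = F·P·Fᵀ + Q = [3833/219 5204/219; 5204/219 9788/219]
step 1: y = z − H·x̄ = [1237/73]
step 1: S = H·P̄·Hᵀ + R = [21340/73]
step 1: K = P̄·Hᵀ·S⁻¹ = [-4747/21340; -413/1067]
step 1: x' = x̄ + K·y = [-30743/21340, 1333/1067]
step 1: P' = (I − K·H)·P̄ = [194441/64020 -4505/3201; -4505/3201 2872/3201]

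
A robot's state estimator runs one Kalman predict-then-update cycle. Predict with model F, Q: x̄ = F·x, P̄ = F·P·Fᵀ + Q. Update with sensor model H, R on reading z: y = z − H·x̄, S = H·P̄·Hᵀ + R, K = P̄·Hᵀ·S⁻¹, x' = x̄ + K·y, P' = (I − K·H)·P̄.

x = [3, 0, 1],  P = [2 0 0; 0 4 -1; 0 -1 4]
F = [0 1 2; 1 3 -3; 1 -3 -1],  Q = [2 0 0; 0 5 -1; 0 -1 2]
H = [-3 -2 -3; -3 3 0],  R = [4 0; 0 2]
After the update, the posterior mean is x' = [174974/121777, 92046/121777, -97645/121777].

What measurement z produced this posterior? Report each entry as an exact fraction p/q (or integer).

z = [-3, -2]

x̄ = F·x = [2, 0, 2]
P̄ = F·P·Fᵀ + Q = [18 -15 -13; -15 97 -29; -13 -29 38]
S = H·P̄·Hᵀ + R = [134 -231; -231 1307]
K = P̄·Hᵀ·S⁻¹ = [-3264/121777 -9801/121777; -3418/121777 30702/121777; -33307/121777 -10359/121777]
x' − x̄ = [-68580/121777, 92046/121777, -341199/121777] = K·y
y = (KᵀK)⁻¹·Kᵀ·(x' − x̄) = [9, 4]
z = y + H·x̄ = [9, 4] + [-12, -6] = [-3, -2]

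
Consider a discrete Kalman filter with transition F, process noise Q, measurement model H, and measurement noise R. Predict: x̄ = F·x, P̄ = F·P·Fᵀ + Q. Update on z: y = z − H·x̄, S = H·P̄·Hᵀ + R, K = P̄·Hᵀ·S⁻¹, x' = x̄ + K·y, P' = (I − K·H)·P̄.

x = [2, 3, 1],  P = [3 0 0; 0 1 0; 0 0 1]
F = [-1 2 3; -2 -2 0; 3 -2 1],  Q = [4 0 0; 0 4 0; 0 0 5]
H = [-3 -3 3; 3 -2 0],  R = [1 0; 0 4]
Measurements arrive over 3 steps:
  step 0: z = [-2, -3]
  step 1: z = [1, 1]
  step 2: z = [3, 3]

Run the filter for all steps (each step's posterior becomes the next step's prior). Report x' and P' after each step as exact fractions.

step 0: x̄ = F·x = [7, -10, 1]
step 0: P̄ = F·P·Fᵀ + Q = [20 2 -10; 2 20 -14; -10 -14 37]
step 0: y = z − H·x̄ = [-14, -44]
step 0: S = H·P̄·Hᵀ + R = [1162 -72; -72 240]
step 0: K = P̄·Hᵀ·S⁻¹ = [-198/2851 3635/17106; -591/5702 -11821/68424; 456/2851 2713/68424]
step 0: x' = x̄ + K·y = [-11783/8553, -16207/17106, -51041/17106]
step 0: P' = (I − K·H)·P̄ = [12256/8553 14749/8553 26807/8553; 14749/8553 100315/34212 158129/34212; 26807/8553 158129/34212 267181/34212]
step 1: x̄ = F·x = [-161971/17106, 39773/8553, -29775/5702]
step 1: P̄ = F·P·Fᵀ + Q = [4009957/34212 -1006673/17106 316829/11404; -1006673/17106 301543/8553 -90265/5702; 316829/11404 -90265/5702 194539/11404]
step 1: y = z − H·x̄ = [6301/2851, 662111/17106]
step 1: S = H·P̄·Hᵀ + R = [719296/2851 -917385/2851; -917385/2851 65211301/34212]
step 1: K = P̄·Hᵀ·S⁻¹ = [-203851869/3227559199 760288157/3227559199; -600546987/6455118398 -469031588/3227559199; 2265173715/12910236796 290339184/3227559199]
step 1: x' = x̄ + K·y = [-1583225936/3227559199, -7618810875/6455118398, -17457188969/12910236796]
step 1: P' = (I − K·H)·P̄ = [2776684032/3227559199 2644449734/3227559199 5353183143/3227559199; 2644449734/3227559199 4904737777/3227559199 14898192693/6455118398; 5353183143/3227559199 14898192693/6455118398 51964175863/12910236796]
step 2: x̄ = F·x = [-76513906663/12910236796, 10785262747/3227559199, -5980656701/12910236796]
step 2: P̄ = F·P·Fᵀ + Q = [795670103967/12910236796 -96168159449/3227559199 180835225293/12910236796; -96168159449/3227559199 64791521904/3227559199 -27934611531/3227559199; 180835225293/12910236796 -27934611531/3227559199 177309056083/12910236796]
step 2: y = z − H·x̄ = [-21722943267/6455118398, 354554532353/12910236796]
step 2: S = H·P̄·Hᵀ + R = [733591990105/3227559199 -1077034396119/6455118398; -1077034396119/6455118398 12865407886903/12910236796]
step 2: K = P̄·Hᵀ·S⁻¹ = [-7338736806264/116580596476843 301100317902779/1282386561245273; -10812280773738/116580596476843 -186608435808048/1282386561245273; 41028501646167/233161192953686 114132870629358/1282386561245273]
step 2: x' = x̄ + K·y = [940594207271369/1282386561245273, -439350756713548/1282386561245273, 3561972596653039/2564773122490546]
step 2: P' = (I − K·H)·P̄ = [1102743067116148/1282386561245273 1051913964868664/1282386561245273 2127748330361844/1282386561245273; 1051913964868664/1282386561245273 1951087818919092/1282386561245273 2963356754284050/1282386561245273; 2127748330361844/1282386561245273 2963356754284050/1282386561245273 10332648008661067/2564773122490546]

step 0: x' = [-11783/8553, -16207/17106, -51041/17106], P' = [12256/8553 14749/8553 26807/8553; 14749/8553 100315/34212 158129/34212; 26807/8553 158129/34212 267181/34212]
step 1: x' = [-1583225936/3227559199, -7618810875/6455118398, -17457188969/12910236796], P' = [2776684032/3227559199 2644449734/3227559199 5353183143/3227559199; 2644449734/3227559199 4904737777/3227559199 14898192693/6455118398; 5353183143/3227559199 14898192693/6455118398 51964175863/12910236796]
step 2: x' = [940594207271369/1282386561245273, -439350756713548/1282386561245273, 3561972596653039/2564773122490546], P' = [1102743067116148/1282386561245273 1051913964868664/1282386561245273 2127748330361844/1282386561245273; 1051913964868664/1282386561245273 1951087818919092/1282386561245273 2963356754284050/1282386561245273; 2127748330361844/1282386561245273 2963356754284050/1282386561245273 10332648008661067/2564773122490546]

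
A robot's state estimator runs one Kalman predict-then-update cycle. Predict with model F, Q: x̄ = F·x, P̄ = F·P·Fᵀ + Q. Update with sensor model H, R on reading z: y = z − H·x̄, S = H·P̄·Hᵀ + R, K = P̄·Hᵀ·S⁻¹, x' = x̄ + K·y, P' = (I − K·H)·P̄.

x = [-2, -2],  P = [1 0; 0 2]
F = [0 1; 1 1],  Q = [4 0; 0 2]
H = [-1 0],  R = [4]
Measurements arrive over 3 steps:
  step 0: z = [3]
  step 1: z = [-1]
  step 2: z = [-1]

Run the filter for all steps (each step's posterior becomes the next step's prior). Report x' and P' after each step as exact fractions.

step 0: x̄ = F·x = [-2, -4]
step 0: P̄ = F·P·Fᵀ + Q = [6 2; 2 5]
step 0: y = z − H·x̄ = [1]
step 0: S = H·P̄·Hᵀ + R = [10]
step 0: K = P̄·Hᵀ·S⁻¹ = [-3/5; -1/5]
step 0: x' = x̄ + K·y = [-13/5, -21/5]
step 0: P' = (I − K·H)·P̄ = [12/5 4/5; 4/5 23/5]
step 1: x̄ = F·x = [-21/5, -34/5]
step 1: P̄ = F·P·Fᵀ + Q = [43/5 27/5; 27/5 53/5]
step 1: y = z − H·x̄ = [-26/5]
step 1: S = H·P̄·Hᵀ + R = [63/5]
step 1: K = P̄·Hᵀ·S⁻¹ = [-43/63; -3/7]
step 1: x' = x̄ + K·y = [-41/63, -32/7]
step 1: P' = (I − K·H)·P̄ = [172/63 12/7; 12/7 58/7]
step 2: x̄ = F·x = [-32/7, -47/9]
step 2: P̄ = F·P·Fᵀ + Q = [86/7 10; 10 148/9]
step 2: y = z − H·x̄ = [-39/7]
step 2: S = H·P̄·Hᵀ + R = [114/7]
step 2: K = P̄·Hᵀ·S⁻¹ = [-43/57; -35/57]
step 2: x' = x̄ + K·y = [-7/19, -308/171]
step 2: P' = (I − K·H)·P̄ = [172/57 140/57; 140/57 1762/171]

step 0: x' = [-13/5, -21/5], P' = [12/5 4/5; 4/5 23/5]
step 1: x' = [-41/63, -32/7], P' = [172/63 12/7; 12/7 58/7]
step 2: x' = [-7/19, -308/171], P' = [172/57 140/57; 140/57 1762/171]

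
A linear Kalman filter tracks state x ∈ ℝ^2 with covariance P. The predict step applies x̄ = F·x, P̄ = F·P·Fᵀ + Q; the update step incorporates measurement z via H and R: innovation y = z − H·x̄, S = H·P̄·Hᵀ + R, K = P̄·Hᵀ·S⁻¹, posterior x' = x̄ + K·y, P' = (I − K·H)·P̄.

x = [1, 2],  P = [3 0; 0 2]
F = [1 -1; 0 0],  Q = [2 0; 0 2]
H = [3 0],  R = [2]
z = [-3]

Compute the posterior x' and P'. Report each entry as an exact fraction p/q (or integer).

x̄ = F·x = [-1, 0]
P̄ = F·P·Fᵀ + Q = [7 0; 0 2]
y = z − H·x̄ = [0]
S = H·P̄·Hᵀ + R = [65]
K = P̄·Hᵀ·S⁻¹ = [21/65; 0]
x' = x̄ + K·y = [-1, 0]
P' = (I − K·H)·P̄ = [14/65 0; 0 2]

x' = [-1, 0]
P' = [14/65 0; 0 2]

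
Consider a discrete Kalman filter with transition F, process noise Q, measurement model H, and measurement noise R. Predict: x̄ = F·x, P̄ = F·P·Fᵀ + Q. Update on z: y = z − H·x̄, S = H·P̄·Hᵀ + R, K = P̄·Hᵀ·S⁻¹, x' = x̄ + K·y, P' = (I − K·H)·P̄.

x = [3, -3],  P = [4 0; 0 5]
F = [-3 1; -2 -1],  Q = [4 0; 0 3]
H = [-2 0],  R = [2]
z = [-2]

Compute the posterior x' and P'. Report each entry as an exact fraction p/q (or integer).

x̄ = F·x = [-12, -3]
P̄ = F·P·Fᵀ + Q = [45 19; 19 24]
y = z − H·x̄ = [-26]
S = H·P̄·Hᵀ + R = [182]
K = P̄·Hᵀ·S⁻¹ = [-45/91; -19/91]
x' = x̄ + K·y = [6/7, 17/7]
P' = (I − K·H)·P̄ = [45/91 19/91; 19/91 1462/91]

x' = [6/7, 17/7]
P' = [45/91 19/91; 19/91 1462/91]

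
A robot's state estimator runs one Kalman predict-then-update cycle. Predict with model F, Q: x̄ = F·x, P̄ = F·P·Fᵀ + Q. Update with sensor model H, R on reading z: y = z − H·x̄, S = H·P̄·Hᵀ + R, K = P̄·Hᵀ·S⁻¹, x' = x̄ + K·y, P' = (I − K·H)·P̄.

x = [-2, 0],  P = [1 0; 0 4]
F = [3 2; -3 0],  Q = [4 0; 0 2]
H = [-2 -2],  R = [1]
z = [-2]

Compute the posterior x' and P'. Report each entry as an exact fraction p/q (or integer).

x̄ = F·x = [-6, 6]
P̄ = F·P·Fᵀ + Q = [29 -9; -9 11]
y = z − H·x̄ = [-2]
S = H·P̄·Hᵀ + R = [89]
K = P̄·Hᵀ·S⁻¹ = [-40/89; -4/89]
x' = x̄ + K·y = [-454/89, 542/89]
P' = (I − K·H)·P̄ = [981/89 -961/89; -961/89 963/89]

x' = [-454/89, 542/89]
P' = [981/89 -961/89; -961/89 963/89]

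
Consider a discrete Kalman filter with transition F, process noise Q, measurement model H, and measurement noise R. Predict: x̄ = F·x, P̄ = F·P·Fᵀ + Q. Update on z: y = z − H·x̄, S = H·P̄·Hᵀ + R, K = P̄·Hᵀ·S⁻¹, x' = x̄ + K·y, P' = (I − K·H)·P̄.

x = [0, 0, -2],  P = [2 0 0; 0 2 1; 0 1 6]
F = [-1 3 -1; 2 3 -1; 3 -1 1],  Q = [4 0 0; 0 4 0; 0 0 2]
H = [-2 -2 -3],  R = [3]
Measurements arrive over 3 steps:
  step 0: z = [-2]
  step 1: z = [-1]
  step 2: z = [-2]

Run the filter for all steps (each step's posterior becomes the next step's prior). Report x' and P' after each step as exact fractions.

step 0: x̄ = F·x = [2, 2, -2]
step 0: P̄ = F·P·Fᵀ + Q = [24 14 -14; 14 30 4; -14 4 26]
step 0: y = z − H·x̄ = [0]
step 0: S = H·P̄·Hᵀ + R = [445]
step 0: K = P̄·Hᵀ·S⁻¹ = [-34/445; -20/89; -58/445]
step 0: x' = x̄ + K·y = [2, 2, -2]
step 0: P' = (I − K·H)·P̄ = [9524/445 566/89 -8202/445; 566/89 670/89 -804/89; -8202/445 -804/89 8206/445]
step 1: x̄ = F·x = [6, 12, 2]
step 1: P̄ = F·P·Fᵀ + Q = [40396/445 12024/89 -360/89; 12024/89 33824/89 10164/89; -360/89 10164/89 8002/89]
step 1: y = z − H·x̄ = [41]
step 1: S = H·P̄·Hᵀ + R = [2268689/445]
step 1: K = P̄·Hᵀ·S⁻¹ = [-195632/2268689; -610940/2268689; -218070/2268689]
step 1: x' = x̄ + K·y = [5591222/2268689, 2175728/2268689, -4403492/2268689]
step 1: P' = (I − K·H)·P̄ = [119941756/2268689 37919480/2268689 -105045192/2268689; 37919480/2268689 23444944/2268689 -40298676/2268689; -105045192/2268689 -40298676/2268689 97113982/2268689]
step 2: x̄ = F·x = [5339454/2268689, 22113120/2268689, 10194446/2268689]
step 2: P̄ = F·P·Fᵀ + Q = [241319782/2268689 528830654/2268689 110906782/2268689; 528830654/2268689 1913966842/2268689 761488570/2268689; 110906782/2268689 761488570/2268689 427381428/2268689]
step 2: y = z − H·x̄ = [80951108/2268689]
step 2: S = H·P̄·Hᵀ + R = [27173774871/2268689]
step 2: K = P̄·Hᵀ·S⁻¹ = [-624340406/9057924957; -2390020234/9057924957; -3026934988/27173774871]
step 2: x' = x̄ + K·y = [-959441330/9057924957, 3007990712/9057924957, 14099702258/27173774871]
step 2: P' = (I − K·H)·P̄ = [149345230998/3019308319 46069156998/3019308319 -390204435586/9057924957; 46069156998/3019308319 29382294978/3019308319 -148512883718/9057924957; -390204435586/9057924957 -148512883718/9057924957 1080461573596/27173774871]

step 0: x' = [2, 2, -2], P' = [9524/445 566/89 -8202/445; 566/89 670/89 -804/89; -8202/445 -804/89 8206/445]
step 1: x' = [5591222/2268689, 2175728/2268689, -4403492/2268689], P' = [119941756/2268689 37919480/2268689 -105045192/2268689; 37919480/2268689 23444944/2268689 -40298676/2268689; -105045192/2268689 -40298676/2268689 97113982/2268689]
step 2: x' = [-959441330/9057924957, 3007990712/9057924957, 14099702258/27173774871], P' = [149345230998/3019308319 46069156998/3019308319 -390204435586/9057924957; 46069156998/3019308319 29382294978/3019308319 -148512883718/9057924957; -390204435586/9057924957 -148512883718/9057924957 1080461573596/27173774871]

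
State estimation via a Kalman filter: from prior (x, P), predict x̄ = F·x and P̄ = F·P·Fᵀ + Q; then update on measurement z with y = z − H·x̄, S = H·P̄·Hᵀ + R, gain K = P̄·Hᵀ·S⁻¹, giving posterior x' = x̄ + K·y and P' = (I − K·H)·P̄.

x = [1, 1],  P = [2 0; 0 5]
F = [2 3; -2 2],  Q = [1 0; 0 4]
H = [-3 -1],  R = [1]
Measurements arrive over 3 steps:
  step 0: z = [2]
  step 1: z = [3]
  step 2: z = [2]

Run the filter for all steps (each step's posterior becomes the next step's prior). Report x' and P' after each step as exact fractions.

step 0: x̄ = F·x = [5, 0]
step 0: P̄ = F·P·Fᵀ + Q = [54 22; 22 32]
step 0: y = z − H·x̄ = [17]
step 0: S = H·P̄·Hᵀ + R = [651]
step 0: K = P̄·Hᵀ·S⁻¹ = [-184/651; -14/93]
step 0: x' = x̄ + K·y = [127/651, -238/93]
step 0: P' = (I − K·H)·P̄ = [1298/651 -530/93; -530/93 1604/93]
step 1: x̄ = F·x = [-4744/651, -3586/651]
step 1: P̄ = F·P·Fᵀ + Q = [62375/651 69596/651; 69596/651 82388/651]
step 1: y = z − H·x̄ = [-15865/651]
step 1: S = H·P̄·Hᵀ + R = [1061990/651]
step 1: K = P̄·Hᵀ·S⁻¹ = [-256721/1061990; -8564/31235]
step 1: x' = x̄ + K·y = [-296529/212398, 7330/6247]
step 1: P' = (I − K·H)·P̄ = [516059/1061990 -37984/31235; -37984/31235 122516/31235]
step 2: x̄ = F·x = [77301/106199, 545749/106199]
step 2: P̄ = F·P·Fᵀ + Q = [2511865/106199 2551194/106199; 2551194/106199 3330602/106199]
step 2: y = z − H·x̄ = [990050/106199]
step 2: S = H·P̄·Hᵀ + R = [41350750/106199]
step 2: K = P̄·Hᵀ·S⁻¹ = [-10086789/41350750; -5492092/20675375]
step 2: x' = x̄ + K·y = [-1278726/827015, 2201949/827015]
step 2: P' = (I − K·H)·P̄ = [20001971/41350750 -24959562/20675375; -24959562/20675375 80370778/20675375]

step 0: x' = [127/651, -238/93], P' = [1298/651 -530/93; -530/93 1604/93]
step 1: x' = [-296529/212398, 7330/6247], P' = [516059/1061990 -37984/31235; -37984/31235 122516/31235]
step 2: x' = [-1278726/827015, 2201949/827015], P' = [20001971/41350750 -24959562/20675375; -24959562/20675375 80370778/20675375]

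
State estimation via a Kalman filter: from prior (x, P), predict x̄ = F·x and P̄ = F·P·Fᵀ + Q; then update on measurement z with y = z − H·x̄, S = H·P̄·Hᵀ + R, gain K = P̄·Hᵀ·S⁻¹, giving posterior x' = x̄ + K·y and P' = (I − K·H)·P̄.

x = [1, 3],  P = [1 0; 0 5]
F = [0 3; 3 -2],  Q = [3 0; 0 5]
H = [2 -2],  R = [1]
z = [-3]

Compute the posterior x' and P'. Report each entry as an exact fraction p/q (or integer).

x̄ = F·x = [9, -3]
P̄ = F·P·Fᵀ + Q = [48 -30; -30 34]
y = z − H·x̄ = [-27]
S = H·P̄·Hᵀ + R = [569]
K = P̄·Hᵀ·S⁻¹ = [156/569; -128/569]
x' = x̄ + K·y = [909/569, 1749/569]
P' = (I − K·H)·P̄ = [2976/569 2898/569; 2898/569 2962/569]

x' = [909/569, 1749/569]
P' = [2976/569 2898/569; 2898/569 2962/569]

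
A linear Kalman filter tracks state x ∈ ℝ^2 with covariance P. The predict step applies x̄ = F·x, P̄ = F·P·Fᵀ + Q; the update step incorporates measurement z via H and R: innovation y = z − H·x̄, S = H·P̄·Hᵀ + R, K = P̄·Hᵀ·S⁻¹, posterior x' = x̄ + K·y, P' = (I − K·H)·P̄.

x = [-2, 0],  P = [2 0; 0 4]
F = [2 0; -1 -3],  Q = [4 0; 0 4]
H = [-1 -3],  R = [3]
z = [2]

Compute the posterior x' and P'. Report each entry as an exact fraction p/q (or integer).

x̄ = F·x = [-4, 2]
P̄ = F·P·Fᵀ + Q = [12 -4; -4 42]
y = z − H·x̄ = [4]
S = H·P̄·Hᵀ + R = [369]
K = P̄·Hᵀ·S⁻¹ = [0; -122/369]
x' = x̄ + K·y = [-4, 250/369]
P' = (I − K·H)·P̄ = [12 -4; -4 614/369]

x' = [-4, 250/369]
P' = [12 -4; -4 614/369]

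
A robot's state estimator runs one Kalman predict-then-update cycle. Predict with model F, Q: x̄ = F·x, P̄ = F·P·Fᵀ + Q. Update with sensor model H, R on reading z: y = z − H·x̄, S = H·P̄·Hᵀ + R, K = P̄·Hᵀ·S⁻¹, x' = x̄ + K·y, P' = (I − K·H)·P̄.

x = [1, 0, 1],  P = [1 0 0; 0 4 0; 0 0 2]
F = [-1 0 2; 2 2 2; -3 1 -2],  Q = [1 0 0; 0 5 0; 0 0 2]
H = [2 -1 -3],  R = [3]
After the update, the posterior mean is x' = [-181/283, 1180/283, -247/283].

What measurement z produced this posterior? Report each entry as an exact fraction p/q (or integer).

x̄ = F·x = [1, 4, -5]
P̄ = F·P·Fᵀ + Q = [10 6 -5; 6 33 -6; -5 -6 23]
S = H·P̄·Hᵀ + R = [283]
K = P̄·Hᵀ·S⁻¹ = [29/283; -3/283; -73/283]
x' − x̄ = [-464/283, 48/283, 1168/283] = K·y
y = (KᵀK)⁻¹·Kᵀ·(x' − x̄) = [-16]
z = y + H·x̄ = [-16] + [13] = [-3]

z = [-3]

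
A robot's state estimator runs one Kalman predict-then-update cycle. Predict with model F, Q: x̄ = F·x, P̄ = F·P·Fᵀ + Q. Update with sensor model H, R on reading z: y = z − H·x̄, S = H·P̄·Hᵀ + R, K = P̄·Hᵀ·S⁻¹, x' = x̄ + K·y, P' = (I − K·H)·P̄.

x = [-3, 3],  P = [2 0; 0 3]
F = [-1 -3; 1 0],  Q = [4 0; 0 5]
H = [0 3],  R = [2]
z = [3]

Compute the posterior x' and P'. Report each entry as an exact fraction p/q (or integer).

x̄ = F·x = [-6, -3]
P̄ = F·P·Fᵀ + Q = [33 -2; -2 7]
y = z − H·x̄ = [12]
S = H·P̄·Hᵀ + R = [65]
K = P̄·Hᵀ·S⁻¹ = [-6/65; 21/65]
x' = x̄ + K·y = [-462/65, 57/65]
P' = (I − K·H)·P̄ = [2109/65 -4/65; -4/65 14/65]

x' = [-462/65, 57/65]
P' = [2109/65 -4/65; -4/65 14/65]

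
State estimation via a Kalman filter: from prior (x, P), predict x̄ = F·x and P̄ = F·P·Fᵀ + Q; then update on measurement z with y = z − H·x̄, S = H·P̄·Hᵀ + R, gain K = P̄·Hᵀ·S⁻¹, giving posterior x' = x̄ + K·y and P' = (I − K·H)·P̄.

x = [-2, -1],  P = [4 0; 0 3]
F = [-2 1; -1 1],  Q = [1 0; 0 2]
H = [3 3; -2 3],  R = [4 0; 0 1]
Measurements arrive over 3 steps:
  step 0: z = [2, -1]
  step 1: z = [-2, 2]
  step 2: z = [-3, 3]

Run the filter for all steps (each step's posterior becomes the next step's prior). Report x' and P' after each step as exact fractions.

step 0: x' = [4358/6927, 452/6927], P' = [2735/13854 929/13854; 929/13854 1511/13854]
step 1: x' = [-10717248/12604091, 1155822/12604091], P' = [2241446/12604091 733806/12604091; 733806/12604091 1315434/12604091]
step 2: x' = [-3208431049/3720097283, 1185221762/3720097283], P' = [1977929410/11160291849 647097322/11160291849; 647097322/11160291849 1163705950/11160291849]

step 0: x̄ = F·x = [3, 1]
step 0: P̄ = F·P·Fᵀ + Q = [20 11; 11 9]
step 0: y = z − H·x̄ = [-10, 2]
step 0: S = H·P̄·Hᵀ + R = [463 -6; -6 30]
step 0: K = P̄·Hᵀ·S⁻¹ = [458/2309 -2683/13854; 305/2309 2675/13854]
step 0: x' = x̄ + K·y = [4358/6927, 452/6927]
step 0: P' = (I − K·H)·P̄ = [2735/13854 929/13854; 929/13854 1511/13854]
step 1: x̄ = F·x = [-8264/6927, -1302/2309]
step 1: P̄ = F·P·Fᵀ + Q = [22589/13854 699/2309; 699/2309 5016/2309]
step 1: y = z − H·x̄ = [7552/2309, 9044/6927]
step 1: S = H·P̄·Hᵀ + R = [201691/4618 24652/2309; 24652/2309 162373/6927]
step 1: K = P̄·Hᵀ·S⁻¹ = [2231439/12604091 -2281474/12604091; 1536930/12604091 2478690/12604091]
step 1: x' = x̄ + K·y = [-10717248/12604091, 1155822/12604091]
step 1: P' = (I − K·H)·P̄ = [2241446/12604091 733806/12604091; 733806/12604091 1315434/12604091]
step 2: x̄ = F·x = [22590318/12604091, 11873070/12604091]
step 2: P̄ = F·P·Fᵀ + Q = [19950085/12604091 3596908/12604091; 3596908/12604091 27297450/12604091]
step 2: y = z − H·x̄ = [-141202437/12604091, 47373699/12604091]
step 2: S = H·P̄·Hᵀ + R = [540388523/12604091 136767264/12604091; 136767264/12604091 294918585/12604091]
step 2: K = P̄·Hᵀ·S⁻¹ = [656256683/3720097283 -2014566854/11160291849; 452700818/3720097283 2196923206/11160291849]
step 2: x' = x̄ + K·y = [-3208431049/3720097283, 1185221762/3720097283]
step 2: P' = (I − K·H)·P̄ = [1977929410/11160291849 647097322/11160291849; 647097322/11160291849 1163705950/11160291849]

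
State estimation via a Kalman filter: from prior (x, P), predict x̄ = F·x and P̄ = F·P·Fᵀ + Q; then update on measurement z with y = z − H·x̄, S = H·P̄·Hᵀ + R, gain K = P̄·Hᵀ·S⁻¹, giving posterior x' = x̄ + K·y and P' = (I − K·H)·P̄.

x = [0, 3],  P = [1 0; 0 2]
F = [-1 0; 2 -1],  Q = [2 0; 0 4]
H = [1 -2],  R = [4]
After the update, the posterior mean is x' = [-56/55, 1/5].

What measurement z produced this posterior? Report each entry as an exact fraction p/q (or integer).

z = [-2]

x̄ = F·x = [0, -3]
P̄ = F·P·Fᵀ + Q = [3 -2; -2 10]
S = H·P̄·Hᵀ + R = [55]
K = P̄·Hᵀ·S⁻¹ = [7/55; -2/5]
x' − x̄ = [-56/55, 16/5] = K·y
y = (KᵀK)⁻¹·Kᵀ·(x' − x̄) = [-8]
z = y + H·x̄ = [-8] + [6] = [-2]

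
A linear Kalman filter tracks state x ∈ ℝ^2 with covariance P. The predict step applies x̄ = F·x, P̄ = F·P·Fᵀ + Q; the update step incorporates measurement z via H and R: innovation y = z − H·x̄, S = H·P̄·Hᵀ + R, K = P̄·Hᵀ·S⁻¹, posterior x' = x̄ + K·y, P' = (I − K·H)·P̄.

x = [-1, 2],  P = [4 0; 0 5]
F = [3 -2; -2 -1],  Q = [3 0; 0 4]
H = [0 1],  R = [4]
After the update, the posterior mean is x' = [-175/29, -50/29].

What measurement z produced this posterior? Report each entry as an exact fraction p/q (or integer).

x̄ = F·x = [-7, 0]
P̄ = F·P·Fᵀ + Q = [59 -14; -14 25]
S = H·P̄·Hᵀ + R = [29]
K = P̄·Hᵀ·S⁻¹ = [-14/29; 25/29]
x' − x̄ = [28/29, -50/29] = K·y
y = (KᵀK)⁻¹·Kᵀ·(x' − x̄) = [-2]
z = y + H·x̄ = [-2] + [0] = [-2]

z = [-2]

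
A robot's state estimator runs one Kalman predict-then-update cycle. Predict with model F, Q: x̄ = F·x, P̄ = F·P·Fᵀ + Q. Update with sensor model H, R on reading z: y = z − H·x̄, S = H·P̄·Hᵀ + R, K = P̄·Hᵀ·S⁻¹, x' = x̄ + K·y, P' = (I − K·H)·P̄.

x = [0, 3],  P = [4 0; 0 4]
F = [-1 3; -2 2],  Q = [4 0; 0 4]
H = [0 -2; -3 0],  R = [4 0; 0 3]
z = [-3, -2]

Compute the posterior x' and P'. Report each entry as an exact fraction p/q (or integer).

x̄ = F·x = [9, 6]
P̄ = F·P·Fᵀ + Q = [44 32; 32 36]
y = z − H·x̄ = [9, 25]
S = H·P̄·Hᵀ + R = [148 192; 192 399]
K = P̄·Hᵀ·S⁻¹ = [-16/1849 -604/1849; -858/1849 -32/1849]
x' = x̄ + K·y = [1397/1849, 2572/1849]
P' = (I − K·H)·P̄ = [604/1849 32/1849; 32/1849 1716/1849]

x' = [1397/1849, 2572/1849]
P' = [604/1849 32/1849; 32/1849 1716/1849]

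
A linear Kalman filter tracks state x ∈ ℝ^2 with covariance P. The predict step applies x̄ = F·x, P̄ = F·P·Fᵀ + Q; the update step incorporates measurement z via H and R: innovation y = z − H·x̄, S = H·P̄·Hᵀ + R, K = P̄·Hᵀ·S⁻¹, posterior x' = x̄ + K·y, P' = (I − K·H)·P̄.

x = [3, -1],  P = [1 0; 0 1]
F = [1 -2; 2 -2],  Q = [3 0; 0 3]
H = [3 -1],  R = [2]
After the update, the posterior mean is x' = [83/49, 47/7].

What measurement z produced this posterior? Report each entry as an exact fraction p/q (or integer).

z = [-2]

x̄ = F·x = [5, 8]
P̄ = F·P·Fᵀ + Q = [8 6; 6 11]
S = H·P̄·Hᵀ + R = [49]
K = P̄·Hᵀ·S⁻¹ = [18/49; 1/7]
x' − x̄ = [-162/49, -9/7] = K·y
y = (KᵀK)⁻¹·Kᵀ·(x' − x̄) = [-9]
z = y + H·x̄ = [-9] + [7] = [-2]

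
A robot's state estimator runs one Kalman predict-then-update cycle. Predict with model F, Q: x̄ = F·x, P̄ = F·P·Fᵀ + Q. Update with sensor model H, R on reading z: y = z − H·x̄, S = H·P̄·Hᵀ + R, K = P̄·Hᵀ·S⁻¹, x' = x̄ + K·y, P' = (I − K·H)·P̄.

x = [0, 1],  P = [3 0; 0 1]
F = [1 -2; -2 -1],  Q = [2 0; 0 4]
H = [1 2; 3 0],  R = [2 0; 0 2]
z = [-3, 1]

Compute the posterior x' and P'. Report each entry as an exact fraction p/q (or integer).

x' = [362/1305, -718/435]
P' = [283/1305 -47/435; -47/435 78/145]

x̄ = F·x = [-2, -1]
P̄ = F·P·Fᵀ + Q = [9 -4; -4 17]
y = z − H·x̄ = [1, 7]
S = H·P̄·Hᵀ + R = [63 3; 3 83]
K = P̄·Hᵀ·S⁻¹ = [1/2610 283/870; 421/870 -47/290]
x' = x̄ + K·y = [362/1305, -718/435]
P' = (I − K·H)·P̄ = [283/1305 -47/435; -47/435 78/145]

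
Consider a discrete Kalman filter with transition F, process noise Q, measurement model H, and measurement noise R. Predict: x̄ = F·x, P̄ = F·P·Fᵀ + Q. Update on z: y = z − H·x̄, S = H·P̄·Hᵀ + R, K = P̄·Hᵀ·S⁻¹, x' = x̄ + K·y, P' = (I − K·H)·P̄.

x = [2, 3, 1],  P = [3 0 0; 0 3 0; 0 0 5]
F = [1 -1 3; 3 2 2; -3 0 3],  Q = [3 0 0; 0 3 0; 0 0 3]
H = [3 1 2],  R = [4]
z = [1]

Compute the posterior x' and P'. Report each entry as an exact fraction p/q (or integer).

x' = [-161/498, 18745/1494, -875/166]
P' = [1043/166 1571/498 -1767/166; 1571/498 64739/1494 -4345/166; -1767/166 -4345/166 4881/166]

x̄ = F·x = [2, 14, -3]
P̄ = F·P·Fᵀ + Q = [54 33 36; 33 62 3; 36 3 75]
y = z − H·x̄ = [-13]
S = H·P̄·Hᵀ + R = [1494]
K = P̄·Hᵀ·S⁻¹ = [89/498; 167/1494; 29/166]
x' = x̄ + K·y = [-161/498, 18745/1494, -875/166]
P' = (I − K·H)·P̄ = [1043/166 1571/498 -1767/166; 1571/498 64739/1494 -4345/166; -1767/166 -4345/166 4881/166]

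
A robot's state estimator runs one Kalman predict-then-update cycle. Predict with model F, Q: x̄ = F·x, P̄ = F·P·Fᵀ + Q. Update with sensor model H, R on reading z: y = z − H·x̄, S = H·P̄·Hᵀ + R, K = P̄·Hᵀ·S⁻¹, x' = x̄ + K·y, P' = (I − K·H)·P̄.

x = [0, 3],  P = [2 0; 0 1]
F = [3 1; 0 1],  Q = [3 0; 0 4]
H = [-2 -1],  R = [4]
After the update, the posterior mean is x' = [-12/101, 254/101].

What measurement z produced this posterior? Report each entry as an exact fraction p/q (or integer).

x̄ = F·x = [3, 3]
P̄ = F·P·Fᵀ + Q = [22 1; 1 5]
S = H·P̄·Hᵀ + R = [101]
K = P̄·Hᵀ·S⁻¹ = [-45/101; -7/101]
x' − x̄ = [-315/101, -49/101] = K·y
y = (KᵀK)⁻¹·Kᵀ·(x' − x̄) = [7]
z = y + H·x̄ = [7] + [-9] = [-2]

z = [-2]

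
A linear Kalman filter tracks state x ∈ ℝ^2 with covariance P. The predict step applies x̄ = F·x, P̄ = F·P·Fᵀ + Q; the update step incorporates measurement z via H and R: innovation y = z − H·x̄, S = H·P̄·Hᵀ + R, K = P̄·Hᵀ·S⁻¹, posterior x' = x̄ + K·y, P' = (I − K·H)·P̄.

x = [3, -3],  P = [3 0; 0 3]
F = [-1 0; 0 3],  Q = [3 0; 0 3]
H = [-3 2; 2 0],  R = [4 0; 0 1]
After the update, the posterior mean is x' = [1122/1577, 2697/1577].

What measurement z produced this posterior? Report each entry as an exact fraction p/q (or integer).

x̄ = F·x = [-3, -9]
P̄ = F·P·Fᵀ + Q = [6 0; 0 30]
S = H·P̄·Hᵀ + R = [178 -36; -36 25]
K = P̄·Hᵀ·S⁻¹ = [-9/1577 744/1577; 750/1577 1080/1577]
x' − x̄ = [5853/1577, 16890/1577] = K·y
y = (KᵀK)⁻¹·Kᵀ·(x' − x̄) = [11, 8]
z = y + H·x̄ = [11, 8] + [-9, -6] = [2, 2]

z = [2, 2]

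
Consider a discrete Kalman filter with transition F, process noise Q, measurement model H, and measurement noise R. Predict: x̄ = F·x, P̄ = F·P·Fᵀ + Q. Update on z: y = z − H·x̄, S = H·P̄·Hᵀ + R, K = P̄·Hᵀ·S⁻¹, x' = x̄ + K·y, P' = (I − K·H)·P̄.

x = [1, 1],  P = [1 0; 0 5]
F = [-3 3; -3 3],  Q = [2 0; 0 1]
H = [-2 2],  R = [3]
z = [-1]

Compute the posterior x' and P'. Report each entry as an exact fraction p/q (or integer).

x̄ = F·x = [0, 0]
P̄ = F·P·Fᵀ + Q = [56 54; 54 55]
y = z − H·x̄ = [-1]
S = H·P̄·Hᵀ + R = [15]
K = P̄·Hᵀ·S⁻¹ = [-4/15; 2/15]
x' = x̄ + K·y = [4/15, -2/15]
P' = (I − K·H)·P̄ = [824/15 818/15; 818/15 821/15]

x' = [4/15, -2/15]
P' = [824/15 818/15; 818/15 821/15]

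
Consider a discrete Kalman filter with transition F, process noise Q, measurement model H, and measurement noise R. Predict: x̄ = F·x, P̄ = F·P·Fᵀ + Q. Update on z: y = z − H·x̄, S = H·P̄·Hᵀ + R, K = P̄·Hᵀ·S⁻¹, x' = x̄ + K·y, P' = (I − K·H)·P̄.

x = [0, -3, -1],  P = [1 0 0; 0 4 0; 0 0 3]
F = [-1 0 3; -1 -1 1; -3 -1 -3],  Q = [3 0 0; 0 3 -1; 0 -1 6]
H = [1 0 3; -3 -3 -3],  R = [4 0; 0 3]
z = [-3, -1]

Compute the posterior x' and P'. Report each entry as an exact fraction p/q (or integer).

x̄ = F·x = [-3, 2, 6]
P̄ = F·P·Fᵀ + Q = [31 10 -24; 10 11 -3; -24 -3 46]
y = z − H·x̄ = [-18, 14]
S = H·P̄·Hᵀ + R = [305 -222; -222 489]
K = P̄·Hᵀ·S⁻¹ = [-10457/33287 -8219/33287; -3833/33287 -5416/33287; 14364/33287 2641/33287]
x' = x̄ + K·y = [-26701/33287, 59744/33287, -21856/33287]
P' = (I − K·H)·P̄ = [183991/33287 -100499/33287 -75273/33287; -100499/33287 77526/33287 28389/33287; -75273/33287 28389/33287 44243/33287]

x' = [-26701/33287, 59744/33287, -21856/33287]
P' = [183991/33287 -100499/33287 -75273/33287; -100499/33287 77526/33287 28389/33287; -75273/33287 28389/33287 44243/33287]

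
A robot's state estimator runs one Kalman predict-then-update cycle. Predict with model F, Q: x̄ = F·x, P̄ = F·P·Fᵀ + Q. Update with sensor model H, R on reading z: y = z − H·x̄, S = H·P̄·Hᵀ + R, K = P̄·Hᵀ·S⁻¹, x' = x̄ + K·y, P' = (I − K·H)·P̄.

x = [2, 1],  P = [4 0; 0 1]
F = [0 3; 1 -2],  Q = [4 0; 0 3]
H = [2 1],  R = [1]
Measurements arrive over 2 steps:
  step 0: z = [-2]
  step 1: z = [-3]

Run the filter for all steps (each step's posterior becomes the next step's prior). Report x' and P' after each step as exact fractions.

step 0: x' = [-1, 1/5], P' = [3 -11/2; -11/2 439/40]
step 1: x' = [-1261/773, 217/773], P' = [28431/6184 -25967/3092; -25967/3092 25039/1546]

step 0: x̄ = F·x = [3, 0]
step 0: P̄ = F·P·Fᵀ + Q = [13 -6; -6 11]
step 0: y = z − H·x̄ = [-8]
step 0: S = H·P̄·Hᵀ + R = [40]
step 0: K = P̄·Hᵀ·S⁻¹ = [1/2; -1/40]
step 0: x' = x̄ + K·y = [-1, 1/5]
step 0: P' = (I − K·H)·P̄ = [3 -11/2; -11/2 439/40]
step 1: x̄ = F·x = [3/5, -7/5]
step 1: P̄ = F·P·Fᵀ + Q = [4111/40 -1647/20; -1647/20 719/10]
step 1: y = z − H·x̄ = [-14/5]
step 1: S = H·P̄·Hᵀ + R = [773/5]
step 1: K = P̄·Hᵀ·S⁻¹ = [616/773; -464/773]
step 1: x' = x̄ + K·y = [-1261/773, 217/773]
step 1: P' = (I − K·H)·P̄ = [28431/6184 -25967/3092; -25967/3092 25039/1546]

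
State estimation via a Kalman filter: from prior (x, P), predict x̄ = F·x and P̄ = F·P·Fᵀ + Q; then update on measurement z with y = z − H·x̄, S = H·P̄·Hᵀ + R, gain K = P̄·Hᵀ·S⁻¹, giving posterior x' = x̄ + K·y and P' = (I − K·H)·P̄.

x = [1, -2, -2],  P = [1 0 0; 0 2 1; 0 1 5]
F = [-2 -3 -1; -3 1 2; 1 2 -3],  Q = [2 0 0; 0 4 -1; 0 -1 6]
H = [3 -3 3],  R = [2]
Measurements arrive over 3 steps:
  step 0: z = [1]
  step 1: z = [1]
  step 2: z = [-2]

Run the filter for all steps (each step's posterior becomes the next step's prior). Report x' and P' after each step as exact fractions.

step 0: x̄ = F·x = [6, -9, 3]
step 0: P̄ = F·P·Fᵀ + Q = [35 -17 8; -17 39 -29; 8 -29 48]
step 0: y = z − H·x̄ = [-53]
step 0: S = H·P̄·Hᵀ + R = [2072]
step 0: K = P̄·Hᵀ·S⁻¹ = [45/518; -255/2072; 255/2072]
step 0: x' = x̄ + K·y = [723/518, -5133/2072, -7299/2072]
step 0: P' = (I − K·H)·P̄ = [5015/259 2669/518 -7331/518; 2669/518 15783/2072 4937/2072; -7331/518 4937/2072 34431/2072]
step 1: x̄ = F·x = [8457/1036, -28407/2072, 14523/2072]
step 1: P̄ = F·P·Fᵀ + Q = [95385/518 97003/1036 -129219/1036; 97003/1036 830455/2072 -668459/2072; -129219/1036 -668459/2072 584967/2072]
step 1: y = z − H·x̄ = [-44365/518]
step 1: S = H·P̄·Hᵀ + R = [2508134/259]
step 1: K = P̄·Hᵀ·S⁻¹ = [-26589/2508134; -978681/5016268; 18201/122348]
step 1: x' = x̄ + K·y = [11375739/1254067, 3762018/1254067, -350649/61174]
step 1: P' = (I − K·H)·P̄ = [229560243/1254067 92303197/1254067 -3347949/30587; 92303197/1254067 80723659/2508134 -1270841/30587; -3347949/30587 -1270841/30587 4160283/61174]
step 2: x̄ = F·x = [-53698455/2508134, -44741808/1254067, 80929377/2508134]
step 2: P̄ = F·P·Fᵀ + Q = [1615239215/1254067 4467648043/2508134 -4285234699/2508134; 4467648043/2508134 6675034585/2508134 -3144471411/1254067; -4285234699/2508134 -3144471411/1254067 5968332381/2508134]
step 2: y = z − H·x̄ = [-177579941/1254067]
step 2: S = H·P̄·Hᵀ + R = [49259353136/1254067]
step 2: K = P̄·Hᵀ·S⁻¹ = [-2070901617/12314838284; -6372247023/24629676568; 2989515189/12314838284]
step 2: x' = x̄ + K·y = [4227011823/1759262612, 3372682671/3518525224, -3709284135/1759262612]
step 2: P' = (I − K·H)·P̄ = [545599974628/3078709571 222593420443/3078709571 -646703408909/6157419142; 222593420443/3078709571 395077460023/12314838284 -248710152045/6157419142; -646703408909/6157419142 -248710152045/6157419142 398989761927/6157419142]

step 0: x' = [723/518, -5133/2072, -7299/2072], P' = [5015/259 2669/518 -7331/518; 2669/518 15783/2072 4937/2072; -7331/518 4937/2072 34431/2072]
step 1: x' = [11375739/1254067, 3762018/1254067, -350649/61174], P' = [229560243/1254067 92303197/1254067 -3347949/30587; 92303197/1254067 80723659/2508134 -1270841/30587; -3347949/30587 -1270841/30587 4160283/61174]
step 2: x' = [4227011823/1759262612, 3372682671/3518525224, -3709284135/1759262612], P' = [545599974628/3078709571 222593420443/3078709571 -646703408909/6157419142; 222593420443/3078709571 395077460023/12314838284 -248710152045/6157419142; -646703408909/6157419142 -248710152045/6157419142 398989761927/6157419142]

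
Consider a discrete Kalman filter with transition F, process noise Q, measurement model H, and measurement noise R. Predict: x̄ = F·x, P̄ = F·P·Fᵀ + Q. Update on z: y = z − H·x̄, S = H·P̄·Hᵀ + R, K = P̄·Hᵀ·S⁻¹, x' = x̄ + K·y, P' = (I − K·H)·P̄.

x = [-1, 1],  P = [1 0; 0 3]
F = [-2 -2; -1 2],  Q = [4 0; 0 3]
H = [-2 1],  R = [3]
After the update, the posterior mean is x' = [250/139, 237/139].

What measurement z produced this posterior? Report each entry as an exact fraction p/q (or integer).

z = [-2]

x̄ = F·x = [0, 3]
P̄ = F·P·Fᵀ + Q = [20 -10; -10 16]
S = H·P̄·Hᵀ + R = [139]
K = P̄·Hᵀ·S⁻¹ = [-50/139; 36/139]
x' − x̄ = [250/139, -180/139] = K·y
y = (KᵀK)⁻¹·Kᵀ·(x' − x̄) = [-5]
z = y + H·x̄ = [-5] + [3] = [-2]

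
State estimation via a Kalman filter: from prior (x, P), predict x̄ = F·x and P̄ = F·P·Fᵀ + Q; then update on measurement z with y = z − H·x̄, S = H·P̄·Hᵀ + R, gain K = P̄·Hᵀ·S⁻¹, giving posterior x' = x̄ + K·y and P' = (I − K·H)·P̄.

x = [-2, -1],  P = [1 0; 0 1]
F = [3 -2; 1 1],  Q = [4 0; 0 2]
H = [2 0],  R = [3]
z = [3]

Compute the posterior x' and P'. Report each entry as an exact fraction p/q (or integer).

x' = [90/71, -191/71]
P' = [51/71 3/71; 3/71 280/71]

x̄ = F·x = [-4, -3]
P̄ = F·P·Fᵀ + Q = [17 1; 1 4]
y = z − H·x̄ = [11]
S = H·P̄·Hᵀ + R = [71]
K = P̄·Hᵀ·S⁻¹ = [34/71; 2/71]
x' = x̄ + K·y = [90/71, -191/71]
P' = (I − K·H)·P̄ = [51/71 3/71; 3/71 280/71]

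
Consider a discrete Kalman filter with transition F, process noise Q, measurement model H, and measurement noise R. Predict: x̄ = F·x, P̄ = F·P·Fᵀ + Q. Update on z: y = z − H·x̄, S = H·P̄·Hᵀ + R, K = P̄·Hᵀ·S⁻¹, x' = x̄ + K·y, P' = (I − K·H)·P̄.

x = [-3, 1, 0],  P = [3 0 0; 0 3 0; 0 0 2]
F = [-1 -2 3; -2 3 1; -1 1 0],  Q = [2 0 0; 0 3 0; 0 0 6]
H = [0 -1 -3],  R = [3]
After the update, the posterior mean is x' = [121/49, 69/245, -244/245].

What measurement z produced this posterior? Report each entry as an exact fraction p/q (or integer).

z = [3]

x̄ = F·x = [1, 9, 4]
P̄ = F·P·Fᵀ + Q = [35 -6 -3; -6 44 15; -3 15 12]
S = H·P̄·Hᵀ + R = [245]
K = P̄·Hᵀ·S⁻¹ = [3/49; -89/245; -51/245]
x' − x̄ = [72/49, -2136/245, -1224/245] = K·y
y = (KᵀK)⁻¹·Kᵀ·(x' − x̄) = [24]
z = y + H·x̄ = [24] + [-21] = [3]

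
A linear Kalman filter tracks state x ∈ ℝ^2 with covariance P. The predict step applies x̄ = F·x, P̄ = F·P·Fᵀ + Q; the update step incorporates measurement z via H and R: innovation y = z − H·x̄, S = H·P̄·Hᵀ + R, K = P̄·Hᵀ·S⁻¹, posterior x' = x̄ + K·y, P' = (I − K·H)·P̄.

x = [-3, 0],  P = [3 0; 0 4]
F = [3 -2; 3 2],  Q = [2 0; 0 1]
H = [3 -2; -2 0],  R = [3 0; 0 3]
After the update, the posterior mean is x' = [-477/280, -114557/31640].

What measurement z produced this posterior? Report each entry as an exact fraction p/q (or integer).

z = [2, 3]

x̄ = F·x = [-9, -9]
P̄ = F·P·Fᵀ + Q = [45 11; 11 44]
S = H·P̄·Hᵀ + R = [452 -226; -226 183]
K = P̄·Hᵀ·S⁻¹ = [3/280 -67/140; -15037/31640 -99/140]
x' − x̄ = [2043/280, 170203/31640] = K·y
y = (KᵀK)⁻¹·Kᵀ·(x' − x̄) = [11, -15]
z = y + H·x̄ = [11, -15] + [-9, 18] = [2, 3]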